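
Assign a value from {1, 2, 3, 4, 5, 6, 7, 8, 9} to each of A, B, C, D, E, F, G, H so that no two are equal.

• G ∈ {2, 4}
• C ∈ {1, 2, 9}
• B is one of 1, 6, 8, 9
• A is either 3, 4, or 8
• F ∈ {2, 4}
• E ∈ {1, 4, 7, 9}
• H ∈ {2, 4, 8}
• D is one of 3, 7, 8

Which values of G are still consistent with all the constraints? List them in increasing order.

Among the 8 variables, 6 fits only B (and all 8 values in {1, 2, 3, 4, 6, 7, 8, 9} must be used), so B = 6.
F and G between them cover only {2, 4} — a naked pair. Remove those values from A, C, E, H.
H has just one choice, so H = 8. So A, D can't be 8.
A must be 3 (only option left). So D can't be 3.
D must be 7 (only option left). Strike 7 from E.
No further eliminations apply; G can still be any of 2, 4.

2, 4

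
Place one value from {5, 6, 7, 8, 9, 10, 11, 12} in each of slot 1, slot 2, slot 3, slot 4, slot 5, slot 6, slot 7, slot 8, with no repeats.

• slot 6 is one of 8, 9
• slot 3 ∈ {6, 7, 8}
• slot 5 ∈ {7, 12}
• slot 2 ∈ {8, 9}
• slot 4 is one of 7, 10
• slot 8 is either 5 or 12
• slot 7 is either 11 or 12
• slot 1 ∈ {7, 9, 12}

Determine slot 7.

11

Among the 8 variables, 5 fits only slot 8 (and all 8 values in {5, 6, 7, 8, 9, 10, 11, 12} must be used), so slot 8 = 5.
The 7 still-open variables together cover exactly {6, 7, 8, 9, 10, 11, 12} — 7 values for 7 variables — and 6 appears only in slot 3's list, so slot 3 = 6.
Among the 6 still-open variables, 10 fits only slot 4 (and all 6 values in {7, 8, 9, 10, 11, 12} must be used), so slot 4 = 10.
The 5 still-open variables draw from only 5 values {7, 8, 9, 11, 12}, so each is used; only slot 7 can be 11, hence slot 7 = 11.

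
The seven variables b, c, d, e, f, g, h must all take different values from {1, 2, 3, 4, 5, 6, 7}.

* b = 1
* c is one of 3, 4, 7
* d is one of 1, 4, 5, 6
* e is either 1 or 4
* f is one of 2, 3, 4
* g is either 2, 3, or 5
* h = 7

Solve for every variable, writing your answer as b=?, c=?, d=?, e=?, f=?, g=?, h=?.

b's domain is down to {1}, so b = 1. So d, e can't be 1.
e must be 4 (only option left). Remove 4 from c, d, f.
h's domain is down to {7}, so h = 7. Strike 7 from c.
That leaves c = 3. Remove 3 from f, g.
f must be 2 (only option left). So g can't be 2.
g must be 5 (only option left). So d can't be 5.
That leaves d = 6.

b=1, c=3, d=6, e=4, f=2, g=5, h=7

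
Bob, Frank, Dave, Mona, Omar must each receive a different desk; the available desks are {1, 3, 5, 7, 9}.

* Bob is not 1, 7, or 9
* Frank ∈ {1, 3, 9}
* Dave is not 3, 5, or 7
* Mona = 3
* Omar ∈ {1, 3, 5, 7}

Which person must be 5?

Mona has just one choice, so Mona = 3. Eliminate 3 elsewhere: Bob, Frank, Omar.
So 5 goes to Bob.

Bob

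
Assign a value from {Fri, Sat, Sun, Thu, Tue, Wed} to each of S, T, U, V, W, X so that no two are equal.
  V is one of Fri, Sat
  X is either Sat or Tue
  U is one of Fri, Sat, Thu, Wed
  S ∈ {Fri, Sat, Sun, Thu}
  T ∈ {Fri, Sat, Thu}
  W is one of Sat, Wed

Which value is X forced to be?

Tue

Among the 6 variables, Sun fits only S (and all 6 values in {Fri, Sat, Sun, Thu, Tue, Wed} must be used), so S = Sun.
The 5 still-open variables draw from only 5 values {Fri, Sat, Thu, Tue, Wed}, so each is used; only X can be Tue, hence X = Tue.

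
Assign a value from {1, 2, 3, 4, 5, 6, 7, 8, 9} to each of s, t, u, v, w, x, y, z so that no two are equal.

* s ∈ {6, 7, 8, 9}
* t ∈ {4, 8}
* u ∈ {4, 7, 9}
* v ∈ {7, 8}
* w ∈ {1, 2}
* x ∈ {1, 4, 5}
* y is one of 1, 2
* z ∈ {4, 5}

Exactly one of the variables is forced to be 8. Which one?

The 8 variables draw from only 8 values {1, 2, 4, 5, 6, 7, 8, 9}, so each is used; only s can be 6, hence s = 6.
The 7 still-open variables together cover exactly {1, 2, 4, 5, 7, 8, 9} — 7 values for 7 variables — and 9 appears only in u's list, so u = 9.
Among the 6 still-open variables, 7 fits only v (and all 6 values in {1, 2, 4, 5, 7, 8} must be used), so v = 7.
The 5 still-open variables draw from only 5 values {1, 2, 4, 5, 8}, so each is used; only t can be 8, hence t = 8.

t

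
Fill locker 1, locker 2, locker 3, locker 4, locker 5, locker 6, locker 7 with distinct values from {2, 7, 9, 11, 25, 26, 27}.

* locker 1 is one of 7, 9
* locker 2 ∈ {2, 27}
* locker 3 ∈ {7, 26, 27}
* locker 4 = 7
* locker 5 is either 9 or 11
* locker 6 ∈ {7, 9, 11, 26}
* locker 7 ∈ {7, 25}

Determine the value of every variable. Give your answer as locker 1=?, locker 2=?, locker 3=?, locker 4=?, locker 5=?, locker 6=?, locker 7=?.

locker 4 must be 7 (only option left). Strike 7 from locker 1, locker 3, locker 6, locker 7.
locker 7 has just one choice, so locker 7 = 25.
locker 1 has just one choice, so locker 1 = 9. Strike 9 from locker 5, locker 6.
locker 5's domain is down to {11}, so locker 5 = 11. Eliminate 11 elsewhere: locker 6.
That leaves locker 6 = 26. Strike 26 from locker 3.
That leaves locker 3 = 27. So locker 2 can't be 27.
locker 2's domain is down to {2}, so locker 2 = 2.

locker 1=9, locker 2=2, locker 3=27, locker 4=7, locker 5=11, locker 6=26, locker 7=25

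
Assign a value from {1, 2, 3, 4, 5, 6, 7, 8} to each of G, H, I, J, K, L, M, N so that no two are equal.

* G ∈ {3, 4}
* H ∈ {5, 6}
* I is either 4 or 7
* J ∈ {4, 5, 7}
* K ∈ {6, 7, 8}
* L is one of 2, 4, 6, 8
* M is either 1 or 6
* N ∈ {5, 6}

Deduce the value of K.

The 8 variables draw from only 8 values {1, 2, 3, 4, 5, 6, 7, 8}, so each is used; only M can be 1, hence M = 1.
The 7 still-open variables together cover exactly {2, 3, 4, 5, 6, 7, 8} — 7 values for 7 variables — and 2 appears only in L's list, so L = 2.
The 6 still-open variables together cover exactly {3, 4, 5, 6, 7, 8} — 6 values for 6 variables — and 3 appears only in G's list, so G = 3.
Among the 5 still-open variables, 8 fits only K (and all 5 values in {4, 5, 6, 7, 8} must be used), so K = 8.

8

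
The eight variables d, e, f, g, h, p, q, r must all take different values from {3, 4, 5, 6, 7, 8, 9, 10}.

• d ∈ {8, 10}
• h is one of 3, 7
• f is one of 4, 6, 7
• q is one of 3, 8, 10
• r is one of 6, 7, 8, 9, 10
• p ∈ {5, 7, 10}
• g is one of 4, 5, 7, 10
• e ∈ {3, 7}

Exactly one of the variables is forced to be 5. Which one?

p

Among the 8 variables, 9 fits only r (and all 8 values in {3, 4, 5, 6, 7, 8, 9, 10} must be used), so r = 9.
The 7 still-open variables draw from only 7 values {3, 4, 5, 6, 7, 8, 10}, so each is used; only f can be 6, hence f = 6.
The 6 still-open variables draw from only 6 values {3, 4, 5, 7, 8, 10}, so each is used; only g can be 4, hence g = 4.
The 5 still-open variables draw from only 5 values {3, 5, 7, 8, 10}, so each is used; only p can be 5, hence p = 5.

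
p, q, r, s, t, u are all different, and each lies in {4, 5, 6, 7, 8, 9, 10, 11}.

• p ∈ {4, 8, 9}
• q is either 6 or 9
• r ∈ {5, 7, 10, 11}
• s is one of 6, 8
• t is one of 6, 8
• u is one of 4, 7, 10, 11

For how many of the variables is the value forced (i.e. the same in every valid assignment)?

2

s and t share exactly the 2 values {6, 8}; by pigeonhole those values go to them, so strike 6, 8 from p, q.
q's domain is down to {9}, so q = 9. Strike 9 from p.
p must be 4 (only option left). Eliminate 4 elsewhere: u.
Determined: p=4, q=9. The other variables each still have more than one consistent value. That makes 2.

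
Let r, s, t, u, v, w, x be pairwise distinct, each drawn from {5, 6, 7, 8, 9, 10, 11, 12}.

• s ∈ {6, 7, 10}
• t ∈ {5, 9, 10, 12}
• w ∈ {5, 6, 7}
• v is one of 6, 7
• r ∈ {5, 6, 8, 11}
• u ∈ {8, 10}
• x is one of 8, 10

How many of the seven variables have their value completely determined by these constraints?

2

u and x share exactly the 2 values {8, 10}; by pigeonhole those values go to them, so strike 8, 10 from r, s, t.
s and v share exactly the 2 values {6, 7}; by pigeonhole those values go to them, so strike 6, 7 from r, w.
w's domain is down to {5}, so w = 5. So r, t can't be 5.
r's domain is down to {11}, so r = 11.
Determined: r=11, w=5. The other variables each still have more than one consistent value. That makes 2.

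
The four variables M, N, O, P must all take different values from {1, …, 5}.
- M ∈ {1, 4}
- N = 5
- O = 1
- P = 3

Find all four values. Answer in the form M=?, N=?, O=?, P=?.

M=4, N=5, O=1, P=3

N's domain is down to {5}, so N = 5.
O must be 1 (only option left). Strike 1 from M.
That leaves P = 3.
That leaves M = 4.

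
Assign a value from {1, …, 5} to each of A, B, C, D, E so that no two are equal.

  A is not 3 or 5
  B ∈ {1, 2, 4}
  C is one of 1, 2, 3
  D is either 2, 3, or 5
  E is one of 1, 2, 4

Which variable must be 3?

The 5 variables together cover exactly {1, 2, 3, 4, 5} — 5 values for 5 variables — and 5 appears only in D's list, so D = 5.
Among the 4 still-open variables, 3 fits only C (and all 4 values in {1, 2, 3, 4} must be used), so C = 3.

C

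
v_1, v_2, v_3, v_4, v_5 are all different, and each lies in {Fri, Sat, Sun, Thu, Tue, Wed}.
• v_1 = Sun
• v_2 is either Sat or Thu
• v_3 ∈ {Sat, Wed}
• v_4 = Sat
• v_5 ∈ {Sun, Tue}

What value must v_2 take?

v_1 must be Sun (only option left). Remove Sun from v_5.
v_4's domain is down to {Sat}, so v_4 = Sat. Strike Sat from v_2, v_3.
So v_2 = Thu.

Thu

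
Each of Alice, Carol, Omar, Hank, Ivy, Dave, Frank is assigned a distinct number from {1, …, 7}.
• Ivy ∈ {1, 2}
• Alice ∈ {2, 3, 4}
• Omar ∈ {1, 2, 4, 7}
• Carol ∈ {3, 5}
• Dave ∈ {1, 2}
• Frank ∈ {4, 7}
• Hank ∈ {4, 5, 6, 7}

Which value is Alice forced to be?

The 7 variables draw from only 7 values {1, 2, 3, 4, 5, 6, 7}, so each is used; only Hank can be 6, hence Hank = 6.
The 6 still-open variables together cover exactly {1, 2, 3, 4, 5, 7} — 6 values for 6 variables — and 5 appears only in Carol's list, so Carol = 5.
Among the 5 still-open variables, 3 fits only Alice (and all 5 values in {1, 2, 3, 4, 7} must be used), so Alice = 3.

3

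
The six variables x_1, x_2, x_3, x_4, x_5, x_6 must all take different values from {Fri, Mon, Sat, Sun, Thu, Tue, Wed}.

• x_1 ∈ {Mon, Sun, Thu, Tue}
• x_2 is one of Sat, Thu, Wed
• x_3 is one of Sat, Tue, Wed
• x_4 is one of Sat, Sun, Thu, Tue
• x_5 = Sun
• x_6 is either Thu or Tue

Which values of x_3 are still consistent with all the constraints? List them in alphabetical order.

x_5's domain is down to {Sun}, so x_5 = Sun. Strike Sun from x_1, x_4.
The 5 still-open variables together cover exactly {Mon, Sat, Thu, Tue, Wed} — 5 values for 5 variables — and Mon appears only in x_1's list, so x_1 = Mon.
No further eliminations apply; x_3 can still be any of Sat, Tue, Wed.

Sat, Tue, Wed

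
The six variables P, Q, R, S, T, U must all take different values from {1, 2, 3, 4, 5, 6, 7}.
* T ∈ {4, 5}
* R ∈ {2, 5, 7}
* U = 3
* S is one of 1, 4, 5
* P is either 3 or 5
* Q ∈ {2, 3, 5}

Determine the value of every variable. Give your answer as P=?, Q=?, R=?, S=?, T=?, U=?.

U has just one choice, so U = 3. Strike 3 from P, Q.
P has just one choice, so P = 5. Strike 5 from Q, R, S, T.
Q must be 2 (only option left). Remove 2 from R.
R has just one choice, so R = 7.
T's domain is down to {4}, so T = 4. Eliminate 4 elsewhere: S.
S must be 1 (only option left).

P=5, Q=2, R=7, S=1, T=4, U=3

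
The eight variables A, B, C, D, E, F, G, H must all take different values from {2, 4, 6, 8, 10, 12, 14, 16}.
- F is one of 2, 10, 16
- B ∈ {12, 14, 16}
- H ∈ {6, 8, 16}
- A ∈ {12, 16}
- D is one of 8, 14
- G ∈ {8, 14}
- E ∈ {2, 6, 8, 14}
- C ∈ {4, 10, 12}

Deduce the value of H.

The 8 variables draw from only 8 values {2, 4, 6, 8, 10, 12, 14, 16}, so each is used; only C can be 4, hence C = 4.
The 7 still-open variables together cover exactly {2, 6, 8, 10, 12, 14, 16} — 7 values for 7 variables — and 10 appears only in F's list, so F = 10.
The 6 still-open variables draw from only 6 values {2, 6, 8, 12, 14, 16}, so each is used; only E can be 2, hence E = 2.
The 5 still-open variables draw from only 5 values {6, 8, 12, 14, 16}, so each is used; only H can be 6, hence H = 6.

6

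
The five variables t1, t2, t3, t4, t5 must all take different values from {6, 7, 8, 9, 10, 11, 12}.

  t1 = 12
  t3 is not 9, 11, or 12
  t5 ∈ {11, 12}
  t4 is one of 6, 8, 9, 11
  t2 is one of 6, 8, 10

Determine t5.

t1 has just one choice, so t1 = 12. So t5 can't be 12.
So t5 = 11.

11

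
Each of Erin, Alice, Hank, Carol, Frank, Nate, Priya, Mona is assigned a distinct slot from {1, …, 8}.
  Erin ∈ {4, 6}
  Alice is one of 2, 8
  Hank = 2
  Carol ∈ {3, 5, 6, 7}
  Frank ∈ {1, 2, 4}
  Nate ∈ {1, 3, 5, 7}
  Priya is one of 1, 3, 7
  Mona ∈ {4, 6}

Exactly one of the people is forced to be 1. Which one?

Hank must be 2 (only option left). So Alice, Frank can't be 2.
Alice's domain is down to {8}, so Alice = 8.
Erin and Mona between them cover only {4, 6} — a naked pair. Remove those values from Carol, Frank.
So 1 goes to Frank.

Frank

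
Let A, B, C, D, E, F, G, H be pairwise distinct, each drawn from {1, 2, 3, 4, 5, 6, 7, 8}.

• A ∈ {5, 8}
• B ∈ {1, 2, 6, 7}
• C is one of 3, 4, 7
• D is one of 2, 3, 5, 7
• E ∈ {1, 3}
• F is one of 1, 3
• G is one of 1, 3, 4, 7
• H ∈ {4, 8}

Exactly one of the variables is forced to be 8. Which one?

Among the 8 variables, 6 fits only B (and all 8 values in {1, 2, 3, 4, 5, 6, 7, 8} must be used), so B = 6.
Among the 7 still-open variables, 2 fits only D (and all 7 values in {1, 2, 3, 4, 5, 7, 8} must be used), so D = 2.
The 6 still-open variables draw from only 6 values {1, 3, 4, 5, 7, 8}, so each is used; only A can be 5, hence A = 5.
The 5 still-open variables draw from only 5 values {1, 3, 4, 7, 8}, so each is used; only H can be 8, hence H = 8.

H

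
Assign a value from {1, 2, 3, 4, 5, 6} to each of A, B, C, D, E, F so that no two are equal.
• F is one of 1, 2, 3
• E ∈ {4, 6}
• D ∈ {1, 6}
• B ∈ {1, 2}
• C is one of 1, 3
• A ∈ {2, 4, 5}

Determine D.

6

The 6 variables draw from only 6 values {1, 2, 3, 4, 5, 6}, so each is used; only A can be 5, hence A = 5.
Among the 5 still-open variables, 4 fits only E (and all 5 values in {1, 2, 3, 4, 6} must be used), so E = 4.
The 4 still-open variables together cover exactly {1, 2, 3, 6} — 4 values for 4 variables — and 6 appears only in D's list, so D = 6.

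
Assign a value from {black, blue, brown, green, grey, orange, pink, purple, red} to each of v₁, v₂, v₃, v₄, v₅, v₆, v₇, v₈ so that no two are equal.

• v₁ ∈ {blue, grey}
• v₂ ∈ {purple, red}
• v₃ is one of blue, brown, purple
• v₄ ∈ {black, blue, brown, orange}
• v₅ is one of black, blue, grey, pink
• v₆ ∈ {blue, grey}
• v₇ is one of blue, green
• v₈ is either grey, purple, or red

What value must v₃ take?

The 2 variables v₁ and v₆ are confined to {blue, grey}, which locks those values in; drop them from v₃, v₄, v₅, v₇, v₈.
v₇'s domain is down to {green}, so v₇ = green.
The 2 variables v₂ and v₈ are confined to {purple, red}, which locks those values in; drop them from v₃.
So v₃ = brown.

brown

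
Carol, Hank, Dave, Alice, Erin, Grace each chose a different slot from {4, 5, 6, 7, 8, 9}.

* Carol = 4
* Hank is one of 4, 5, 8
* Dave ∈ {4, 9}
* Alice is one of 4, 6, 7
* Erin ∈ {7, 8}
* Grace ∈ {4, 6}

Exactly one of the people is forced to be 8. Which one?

Carol's domain is down to {4}, so Carol = 4. Strike 4 from Hank, Dave, Alice, Grace.
Dave's domain is down to {9}, so Dave = 9.
Grace's domain is down to {6}, so Grace = 6. Eliminate 6 elsewhere: Alice.
Alice's domain is down to {7}, so Alice = 7. Remove 7 from Erin.
So 8 goes to Erin.

Erin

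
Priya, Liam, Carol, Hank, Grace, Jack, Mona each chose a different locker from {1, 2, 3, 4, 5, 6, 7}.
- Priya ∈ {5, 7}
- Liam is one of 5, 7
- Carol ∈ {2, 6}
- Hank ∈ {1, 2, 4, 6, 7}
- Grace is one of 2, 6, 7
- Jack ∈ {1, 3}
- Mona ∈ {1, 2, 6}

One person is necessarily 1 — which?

Mona

The 7 variables draw from only 7 values {1, 2, 3, 4, 5, 6, 7}, so each is used; only Jack can be 3, hence Jack = 3.
The 6 still-open variables together cover exactly {1, 2, 4, 5, 6, 7} — 6 values for 6 variables — and 4 appears only in Hank's list, so Hank = 4.
The 5 still-open variables draw from only 5 values {1, 2, 5, 6, 7}, so each is used; only Mona can be 1, hence Mona = 1.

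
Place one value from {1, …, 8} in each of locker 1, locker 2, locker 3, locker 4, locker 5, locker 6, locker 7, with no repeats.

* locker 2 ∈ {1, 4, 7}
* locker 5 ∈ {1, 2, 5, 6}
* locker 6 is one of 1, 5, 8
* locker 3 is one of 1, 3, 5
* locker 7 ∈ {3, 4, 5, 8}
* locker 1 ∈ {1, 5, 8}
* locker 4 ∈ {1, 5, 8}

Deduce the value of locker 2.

The 3 variables locker 1, locker 4, locker 6 are confined to {1, 5, 8}, which locks those values in; drop them from locker 2, locker 3, locker 5, locker 7.
That leaves locker 3 = 3. Eliminate 3 elsewhere: locker 7.
locker 7 has just one choice, so locker 7 = 4. Remove 4 from locker 2.
So locker 2 = 7.

7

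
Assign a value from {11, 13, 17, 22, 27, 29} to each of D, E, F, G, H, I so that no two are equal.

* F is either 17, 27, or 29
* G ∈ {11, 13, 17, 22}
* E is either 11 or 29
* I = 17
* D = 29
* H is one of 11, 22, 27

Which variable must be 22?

H

D's domain is down to {29}, so D = 29. Eliminate 29 elsewhere: E, F.
That leaves E = 11. Eliminate 11 elsewhere: G, H.
I has just one choice, so I = 17. Strike 17 from F, G.
F has just one choice, so F = 27. So H can't be 27.
So 22 goes to H.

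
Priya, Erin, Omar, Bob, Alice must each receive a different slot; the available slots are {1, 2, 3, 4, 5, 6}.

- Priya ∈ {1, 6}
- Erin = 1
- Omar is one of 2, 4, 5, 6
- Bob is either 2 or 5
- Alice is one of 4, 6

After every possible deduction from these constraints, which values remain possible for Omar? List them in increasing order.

Erin has just one choice, so Erin = 1. So Priya can't be 1.
That leaves Priya = 6. So Omar, Alice can't be 6.
That leaves Alice = 4. Strike 4 from Omar.
No further eliminations apply; Omar can still be any of 2, 5.

2, 5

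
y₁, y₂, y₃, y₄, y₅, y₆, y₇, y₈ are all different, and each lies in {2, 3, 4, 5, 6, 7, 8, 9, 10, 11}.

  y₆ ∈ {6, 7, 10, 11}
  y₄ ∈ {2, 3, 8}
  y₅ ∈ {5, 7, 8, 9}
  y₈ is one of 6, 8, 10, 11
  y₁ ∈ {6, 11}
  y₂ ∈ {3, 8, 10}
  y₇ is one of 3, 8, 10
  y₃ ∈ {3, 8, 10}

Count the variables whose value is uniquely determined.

2

y₂, y₃, y₇ between them cover only {3, 8, 10} — a naked triple. Remove those values from y₄, y₅, y₆, y₈.
y₄ has just one choice, so y₄ = 2.
y₁ and y₈ between them cover only {6, 11} — a naked pair. Remove those values from y₆.
y₆'s domain is down to {7}, so y₆ = 7. So y₅ can't be 7.
Determined: y₄=2, y₆=7. The other variables each still have more than one consistent value. That makes 2.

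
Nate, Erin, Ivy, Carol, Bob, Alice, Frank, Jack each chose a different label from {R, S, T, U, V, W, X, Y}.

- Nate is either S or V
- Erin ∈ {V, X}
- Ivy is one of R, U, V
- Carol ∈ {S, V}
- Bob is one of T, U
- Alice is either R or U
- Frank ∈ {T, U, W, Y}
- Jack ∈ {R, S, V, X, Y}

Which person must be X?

Erin

Among the 8 variables, W fits only Frank (and all 8 values in {R, S, T, U, V, W, X, Y} must be used), so Frank = W.
Among the 7 still-open variables, T fits only Bob (and all 7 values in {R, S, T, U, V, X, Y} must be used), so Bob = T.
The 6 still-open variables together cover exactly {R, S, U, V, X, Y} — 6 values for 6 variables — and Y appears only in Jack's list, so Jack = Y.
The 5 still-open variables draw from only 5 values {R, S, U, V, X}, so each is used; only Erin can be X, hence Erin = X.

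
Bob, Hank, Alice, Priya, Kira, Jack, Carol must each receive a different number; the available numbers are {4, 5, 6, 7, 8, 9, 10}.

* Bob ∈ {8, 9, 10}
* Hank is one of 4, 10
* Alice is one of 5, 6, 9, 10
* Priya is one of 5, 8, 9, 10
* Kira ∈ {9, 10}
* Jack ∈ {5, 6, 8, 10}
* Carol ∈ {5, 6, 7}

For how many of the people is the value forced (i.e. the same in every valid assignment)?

Among the 7 variables, 4 fits only Hank (and all 7 values in {4, 5, 6, 7, 8, 9, 10} must be used), so Hank = 4.
The 6 still-open variables together cover exactly {5, 6, 7, 8, 9, 10} — 6 values for 6 variables — and 7 appears only in Carol's list, so Carol = 7.
Determined: Hank=4, Carol=7. The other people each still have more than one consistent value. That makes 2.

2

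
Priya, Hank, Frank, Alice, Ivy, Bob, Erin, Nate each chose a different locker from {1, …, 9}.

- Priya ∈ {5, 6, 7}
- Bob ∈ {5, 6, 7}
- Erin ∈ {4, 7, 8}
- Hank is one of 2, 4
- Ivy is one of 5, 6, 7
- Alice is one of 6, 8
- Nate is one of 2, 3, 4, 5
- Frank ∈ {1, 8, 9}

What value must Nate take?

3

The 3 variables Priya, Ivy, Bob are confined to {5, 6, 7}, which locks those values in; drop them from Alice, Erin, Nate.
Alice's domain is down to {8}, so Alice = 8. Remove 8 from Frank, Erin.
Erin's domain is down to {4}, so Erin = 4. Eliminate 4 elsewhere: Hank, Nate.
Hank has just one choice, so Hank = 2. Strike 2 from Nate.
So Nate = 3.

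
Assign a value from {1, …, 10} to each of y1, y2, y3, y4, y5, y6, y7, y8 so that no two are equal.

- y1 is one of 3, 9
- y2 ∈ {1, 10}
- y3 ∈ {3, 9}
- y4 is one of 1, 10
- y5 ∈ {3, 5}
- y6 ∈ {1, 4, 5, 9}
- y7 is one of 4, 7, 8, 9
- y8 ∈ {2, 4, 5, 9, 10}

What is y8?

y1 and y3 between them cover only {3, 9} — a naked pair. Remove those values from y5, y6, y7, y8.
y5's domain is down to {5}, so y5 = 5. Remove 5 from y6, y8.
The 2 variables y2 and y4 are confined to {1, 10}, which locks those values in; drop them from y6, y8.
y6 must be 4 (only option left). So y7, y8 can't be 4.
So y8 = 2.

2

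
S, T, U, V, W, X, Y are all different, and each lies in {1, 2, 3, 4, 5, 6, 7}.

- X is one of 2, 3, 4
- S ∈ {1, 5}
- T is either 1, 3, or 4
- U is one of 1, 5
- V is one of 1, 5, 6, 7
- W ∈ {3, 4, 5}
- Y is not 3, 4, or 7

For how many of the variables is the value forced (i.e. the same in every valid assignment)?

3

The 7 variables together cover exactly {1, 2, 3, 4, 5, 6, 7} — 7 values for 7 variables — and 7 appears only in V's list, so V = 7.
The 6 still-open variables draw from only 6 values {1, 2, 3, 4, 5, 6}, so each is used; only Y can be 6, hence Y = 6.
Among the 5 still-open variables, 2 fits only X (and all 5 values in {1, 2, 3, 4, 5} must be used), so X = 2.
S and U share exactly the 2 values {1, 5}; by pigeonhole those values go to them, so strike 1, 5 from T, W.
Determined: V=7, X=2, Y=6. The other variables each still have more than one consistent value. That makes 3.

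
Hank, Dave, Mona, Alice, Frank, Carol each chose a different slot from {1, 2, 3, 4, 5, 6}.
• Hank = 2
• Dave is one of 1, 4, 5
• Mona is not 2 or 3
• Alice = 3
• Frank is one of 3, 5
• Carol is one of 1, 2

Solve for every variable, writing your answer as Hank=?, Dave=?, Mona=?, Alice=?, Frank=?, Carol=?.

Hank has just one choice, so Hank = 2. Strike 2 from Carol.
Alice's domain is down to {3}, so Alice = 3. Remove 3 from Frank.
Frank's domain is down to {5}, so Frank = 5. So Dave, Mona can't be 5.
That leaves Carol = 1. Strike 1 from Dave, Mona.
That leaves Dave = 4. So Mona can't be 4.
Mona has just one choice, so Mona = 6.

Hank=2, Dave=4, Mona=6, Alice=3, Frank=5, Carol=1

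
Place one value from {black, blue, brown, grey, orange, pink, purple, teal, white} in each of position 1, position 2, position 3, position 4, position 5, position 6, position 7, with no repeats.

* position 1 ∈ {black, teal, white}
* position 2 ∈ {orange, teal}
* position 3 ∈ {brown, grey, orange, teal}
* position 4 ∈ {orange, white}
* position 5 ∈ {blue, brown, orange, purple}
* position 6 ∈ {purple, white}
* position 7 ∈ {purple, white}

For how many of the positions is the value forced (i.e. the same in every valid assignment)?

position 6 and position 7 between them cover only {purple, white} — a naked pair. Remove those values from position 1, position 4, position 5.
position 4's domain is down to {orange}, so position 4 = orange. Strike orange from position 2, position 3, position 5.
That leaves position 2 = teal. Remove teal from position 1, position 3.
position 1's domain is down to {black}, so position 1 = black.
Determined: position 1=black, position 2=teal, position 4=orange. The other positions each still have more than one consistent value. That makes 3.

3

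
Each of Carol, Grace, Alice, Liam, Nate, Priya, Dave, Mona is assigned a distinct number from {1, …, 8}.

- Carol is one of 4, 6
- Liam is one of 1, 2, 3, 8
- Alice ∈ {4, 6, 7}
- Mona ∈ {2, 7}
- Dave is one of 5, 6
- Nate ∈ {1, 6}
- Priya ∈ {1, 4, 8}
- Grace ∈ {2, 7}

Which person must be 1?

The 8 variables draw from only 8 values {1, 2, 3, 4, 5, 6, 7, 8}, so each is used; only Liam can be 3, hence Liam = 3.
The 7 still-open variables together cover exactly {1, 2, 4, 5, 6, 7, 8} — 7 values for 7 variables — and 5 appears only in Dave's list, so Dave = 5.
Among the 6 still-open variables, 8 fits only Priya (and all 6 values in {1, 2, 4, 6, 7, 8} must be used), so Priya = 8.
The 5 still-open variables draw from only 5 values {1, 2, 4, 6, 7}, so each is used; only Nate can be 1, hence Nate = 1.

Nate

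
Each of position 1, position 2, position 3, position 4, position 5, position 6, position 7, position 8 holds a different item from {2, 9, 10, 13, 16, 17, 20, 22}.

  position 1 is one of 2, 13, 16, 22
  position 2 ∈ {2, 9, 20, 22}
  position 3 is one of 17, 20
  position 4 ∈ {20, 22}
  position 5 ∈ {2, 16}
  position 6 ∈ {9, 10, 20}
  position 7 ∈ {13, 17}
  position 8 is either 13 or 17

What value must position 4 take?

The 8 variables together cover exactly {2, 9, 10, 13, 16, 17, 20, 22} — 8 values for 8 variables — and 10 appears only in position 6's list, so position 6 = 10.
Among the 7 still-open variables, 9 fits only position 2 (and all 7 values in {2, 9, 13, 16, 17, 20, 22} must be used), so position 2 = 9.
position 7 and position 8 between them cover only {13, 17} — a naked pair. Remove those values from position 1, position 3.
position 3 must be 20 (only option left). Eliminate 20 elsewhere: position 4.
So position 4 = 22.

22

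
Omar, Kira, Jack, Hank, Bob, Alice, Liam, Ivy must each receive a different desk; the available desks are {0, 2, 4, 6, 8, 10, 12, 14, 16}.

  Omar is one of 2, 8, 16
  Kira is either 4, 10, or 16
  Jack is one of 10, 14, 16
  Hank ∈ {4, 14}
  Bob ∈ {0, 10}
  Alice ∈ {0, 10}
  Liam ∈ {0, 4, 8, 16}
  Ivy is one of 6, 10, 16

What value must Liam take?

8

Among the 8 variables, 2 fits only Omar (and all 8 values in {0, 2, 4, 6, 8, 10, 14, 16} must be used), so Omar = 2.
The 7 still-open variables draw from only 7 values {0, 4, 6, 8, 10, 14, 16}, so each is used; only Ivy can be 6, hence Ivy = 6.
The 6 still-open variables together cover exactly {0, 4, 8, 10, 14, 16} — 6 values for 6 variables — and 8 appears only in Liam's list, so Liam = 8.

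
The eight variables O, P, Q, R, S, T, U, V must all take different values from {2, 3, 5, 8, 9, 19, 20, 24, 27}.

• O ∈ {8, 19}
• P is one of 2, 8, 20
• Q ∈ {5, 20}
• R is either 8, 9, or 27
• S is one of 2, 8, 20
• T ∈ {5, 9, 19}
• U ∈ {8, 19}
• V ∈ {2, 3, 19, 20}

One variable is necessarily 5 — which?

Q

The 8 variables together cover exactly {2, 3, 5, 8, 9, 19, 20, 27} — 8 values for 8 variables — and 3 appears only in V's list, so V = 3.
The 7 still-open variables together cover exactly {2, 5, 8, 9, 19, 20, 27} — 7 values for 7 variables — and 27 appears only in R's list, so R = 27.
Among the 6 still-open variables, 9 fits only T (and all 6 values in {2, 5, 8, 9, 19, 20} must be used), so T = 9.
Among the 5 still-open variables, 5 fits only Q (and all 5 values in {2, 5, 8, 19, 20} must be used), so Q = 5.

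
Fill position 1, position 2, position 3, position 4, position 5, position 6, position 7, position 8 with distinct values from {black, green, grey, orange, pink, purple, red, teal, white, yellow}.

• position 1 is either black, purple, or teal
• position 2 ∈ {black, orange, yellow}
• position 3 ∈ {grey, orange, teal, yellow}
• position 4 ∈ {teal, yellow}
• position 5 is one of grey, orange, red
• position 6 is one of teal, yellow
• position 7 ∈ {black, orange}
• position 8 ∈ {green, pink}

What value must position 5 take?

red

position 4 and position 6 between them cover only {teal, yellow} — a naked pair. Remove those values from position 1, position 2, position 3.
position 2 and position 7 between them cover only {black, orange} — a naked pair. Remove those values from position 1, position 3, position 5.
That leaves position 1 = purple.
position 3 must be grey (only option left). Strike grey from position 5.
So position 5 = red.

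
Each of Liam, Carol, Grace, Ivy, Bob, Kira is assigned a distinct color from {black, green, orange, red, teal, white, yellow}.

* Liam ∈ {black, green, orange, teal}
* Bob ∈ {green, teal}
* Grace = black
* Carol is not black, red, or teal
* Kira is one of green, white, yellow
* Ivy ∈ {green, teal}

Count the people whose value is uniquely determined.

Grace's domain is down to {black}, so Grace = black. Eliminate black elsewhere: Liam.
Ivy and Bob share exactly the 2 values {green, teal}; by pigeonhole those values go to them, so strike green, teal from Liam, Carol, Kira.
Liam has just one choice, so Liam = orange. So Carol can't be orange.
Determined: Liam=orange, Grace=black. The other people each still have more than one consistent value. That makes 2.

2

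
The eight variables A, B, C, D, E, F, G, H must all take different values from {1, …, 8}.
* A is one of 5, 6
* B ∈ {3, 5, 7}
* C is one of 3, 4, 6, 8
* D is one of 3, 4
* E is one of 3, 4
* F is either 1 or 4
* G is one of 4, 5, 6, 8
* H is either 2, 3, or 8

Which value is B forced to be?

Among the 8 variables, 1 fits only F (and all 8 values in {1, 2, 3, 4, 5, 6, 7, 8} must be used), so F = 1.
The 7 still-open variables draw from only 7 values {2, 3, 4, 5, 6, 7, 8}, so each is used; only H can be 2, hence H = 2.
The 6 still-open variables draw from only 6 values {3, 4, 5, 6, 7, 8}, so each is used; only B can be 7, hence B = 7.

7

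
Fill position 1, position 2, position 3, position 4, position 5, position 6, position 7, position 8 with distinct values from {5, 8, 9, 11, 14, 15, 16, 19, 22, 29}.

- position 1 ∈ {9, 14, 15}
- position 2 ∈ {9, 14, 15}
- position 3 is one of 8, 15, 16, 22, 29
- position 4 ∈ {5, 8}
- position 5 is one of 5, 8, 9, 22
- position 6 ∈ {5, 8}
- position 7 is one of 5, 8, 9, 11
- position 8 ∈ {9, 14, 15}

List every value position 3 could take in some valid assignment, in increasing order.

16, 29

position 4 and position 6 share exactly the 2 values {5, 8}; by pigeonhole those values go to them, so strike 5, 8 from position 3, position 5, position 7.
position 1, position 2, position 8 share exactly the 3 values {9, 14, 15}; by pigeonhole those values go to them, so strike 9, 14, 15 from position 3, position 5, position 7.
That leaves position 5 = 22. So position 3 can't be 22.
That leaves position 7 = 11.
No further eliminations apply; position 3 can still be any of 16, 29.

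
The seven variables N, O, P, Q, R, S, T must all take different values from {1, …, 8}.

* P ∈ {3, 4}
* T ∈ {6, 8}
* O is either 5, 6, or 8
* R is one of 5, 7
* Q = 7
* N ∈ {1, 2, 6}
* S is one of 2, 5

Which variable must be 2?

S

Q has just one choice, so Q = 7. So R can't be 7.
R must be 5 (only option left). Eliminate 5 elsewhere: O, S.
So 2 goes to S.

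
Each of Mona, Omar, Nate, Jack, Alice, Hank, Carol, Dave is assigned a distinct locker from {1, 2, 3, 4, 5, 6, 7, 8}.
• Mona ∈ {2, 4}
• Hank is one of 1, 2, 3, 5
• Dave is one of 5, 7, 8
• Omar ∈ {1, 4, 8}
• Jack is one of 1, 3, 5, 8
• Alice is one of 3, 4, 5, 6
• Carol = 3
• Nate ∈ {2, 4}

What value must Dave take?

Carol must be 3 (only option left). Remove 3 from Jack, Alice, Hank.
The 7 still-open variables together cover exactly {1, 2, 4, 5, 6, 7, 8} — 7 values for 7 variables — and 6 appears only in Alice's list, so Alice = 6.
The 6 still-open variables draw from only 6 values {1, 2, 4, 5, 7, 8}, so each is used; only Dave can be 7, hence Dave = 7.

7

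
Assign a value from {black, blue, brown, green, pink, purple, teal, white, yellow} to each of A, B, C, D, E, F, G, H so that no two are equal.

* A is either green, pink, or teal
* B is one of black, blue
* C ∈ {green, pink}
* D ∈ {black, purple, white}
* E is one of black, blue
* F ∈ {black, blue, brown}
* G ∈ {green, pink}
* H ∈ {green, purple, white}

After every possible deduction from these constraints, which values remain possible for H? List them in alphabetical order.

Among the 8 variables, brown fits only F (and all 8 values in {black, blue, brown, green, pink, purple, teal, white} must be used), so F = brown.
Among the 7 still-open variables, teal fits only A (and all 7 values in {black, blue, green, pink, purple, teal, white} must be used), so A = teal.
B and E between them cover only {black, blue} — a naked pair. Remove those values from D.
The 2 variables C and G are confined to {green, pink}, which locks those values in; drop them from H.
No further eliminations apply; H can still be any of purple, white.

purple, white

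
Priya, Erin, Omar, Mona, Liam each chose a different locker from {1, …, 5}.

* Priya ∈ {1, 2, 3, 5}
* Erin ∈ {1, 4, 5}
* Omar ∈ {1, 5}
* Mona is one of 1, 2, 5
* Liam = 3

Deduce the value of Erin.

4

Liam has just one choice, so Liam = 3. So Priya can't be 3.
Among the 4 still-open variables, 4 fits only Erin (and all 4 values in {1, 2, 4, 5} must be used), so Erin = 4.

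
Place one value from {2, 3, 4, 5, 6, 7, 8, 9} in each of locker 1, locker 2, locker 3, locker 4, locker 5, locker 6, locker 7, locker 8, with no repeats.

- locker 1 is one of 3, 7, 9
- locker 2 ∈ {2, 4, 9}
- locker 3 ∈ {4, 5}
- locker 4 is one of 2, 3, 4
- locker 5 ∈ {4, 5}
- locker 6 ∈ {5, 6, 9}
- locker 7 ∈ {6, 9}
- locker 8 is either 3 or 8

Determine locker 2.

2

Among the 8 variables, 7 fits only locker 1 (and all 8 values in {2, 3, 4, 5, 6, 7, 8, 9} must be used), so locker 1 = 7.
Among the 7 still-open variables, 8 fits only locker 8 (and all 7 values in {2, 3, 4, 5, 6, 8, 9} must be used), so locker 8 = 8.
The 6 still-open variables draw from only 6 values {2, 3, 4, 5, 6, 9}, so each is used; only locker 4 can be 3, hence locker 4 = 3.
The 5 still-open variables together cover exactly {2, 4, 5, 6, 9} — 5 values for 5 variables — and 2 appears only in locker 2's list, so locker 2 = 2.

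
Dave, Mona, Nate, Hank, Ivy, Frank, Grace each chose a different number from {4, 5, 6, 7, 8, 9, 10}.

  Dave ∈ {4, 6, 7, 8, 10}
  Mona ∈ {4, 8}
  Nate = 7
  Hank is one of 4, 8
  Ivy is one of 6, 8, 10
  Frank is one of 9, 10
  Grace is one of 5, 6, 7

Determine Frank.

Nate has just one choice, so Nate = 7. Remove 7 from Dave, Grace.
Among the 6 still-open variables, 5 fits only Grace (and all 6 values in {4, 5, 6, 8, 9, 10} must be used), so Grace = 5.
The 5 still-open variables together cover exactly {4, 6, 8, 9, 10} — 5 values for 5 variables — and 9 appears only in Frank's list, so Frank = 9.

9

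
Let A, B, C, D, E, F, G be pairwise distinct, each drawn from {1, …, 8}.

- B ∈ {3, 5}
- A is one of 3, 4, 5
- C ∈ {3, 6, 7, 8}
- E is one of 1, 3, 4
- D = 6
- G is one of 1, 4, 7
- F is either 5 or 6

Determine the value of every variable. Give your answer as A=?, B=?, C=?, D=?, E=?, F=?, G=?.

D's domain is down to {6}, so D = 6. So C, F can't be 6.
F must be 5 (only option left). Remove 5 from A, B.
B has just one choice, so B = 3. Eliminate 3 elsewhere: A, C, E.
A's domain is down to {4}, so A = 4. Remove 4 from E, G.
E's domain is down to {1}, so E = 1. Strike 1 from G.
G must be 7 (only option left). Remove 7 from C.
That leaves C = 8.

A=4, B=3, C=8, D=6, E=1, F=5, G=7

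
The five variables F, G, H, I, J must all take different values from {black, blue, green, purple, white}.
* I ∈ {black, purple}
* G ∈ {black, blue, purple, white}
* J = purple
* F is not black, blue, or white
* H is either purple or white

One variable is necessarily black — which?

I

J's domain is down to {purple}, so J = purple. Eliminate purple elsewhere: F, G, H, I.
So black goes to I.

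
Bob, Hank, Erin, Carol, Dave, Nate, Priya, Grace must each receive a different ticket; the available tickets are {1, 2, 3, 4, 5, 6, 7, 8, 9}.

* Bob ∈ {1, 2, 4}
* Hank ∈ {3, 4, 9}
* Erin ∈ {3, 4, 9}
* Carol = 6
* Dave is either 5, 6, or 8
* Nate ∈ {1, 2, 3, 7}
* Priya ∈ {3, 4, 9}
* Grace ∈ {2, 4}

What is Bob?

1

Carol must be 6 (only option left). So Dave can't be 6.
The 3 variables Hank, Erin, Priya are confined to {3, 4, 9}, which locks those values in; drop them from Bob, Nate, Grace.
Grace has just one choice, so Grace = 2. Eliminate 2 elsewhere: Bob, Nate.
So Bob = 1.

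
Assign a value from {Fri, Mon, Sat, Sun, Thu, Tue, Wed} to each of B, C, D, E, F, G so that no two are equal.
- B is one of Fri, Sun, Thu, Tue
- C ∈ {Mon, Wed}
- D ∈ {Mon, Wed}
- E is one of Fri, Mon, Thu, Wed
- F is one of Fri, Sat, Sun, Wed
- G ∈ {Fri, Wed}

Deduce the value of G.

Fri

C and D between them cover only {Mon, Wed} — a naked pair. Remove those values from E, F, G.
So G = Fri.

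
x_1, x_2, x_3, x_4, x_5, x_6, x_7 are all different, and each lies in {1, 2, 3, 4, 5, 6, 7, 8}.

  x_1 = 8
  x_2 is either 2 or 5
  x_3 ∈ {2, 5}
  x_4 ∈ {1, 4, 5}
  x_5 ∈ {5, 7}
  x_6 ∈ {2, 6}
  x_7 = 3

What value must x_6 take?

x_1's domain is down to {8}, so x_1 = 8.
x_7 must be 3 (only option left).
x_2 and x_3 between them cover only {2, 5} — a naked pair. Remove those values from x_4, x_5, x_6.
So x_6 = 6.

6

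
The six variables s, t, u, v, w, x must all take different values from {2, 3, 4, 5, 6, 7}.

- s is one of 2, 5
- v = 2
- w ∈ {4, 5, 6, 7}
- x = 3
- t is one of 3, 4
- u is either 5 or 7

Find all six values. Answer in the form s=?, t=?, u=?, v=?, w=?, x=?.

v must be 2 (only option left). So s can't be 2.
x has just one choice, so x = 3. So t can't be 3.
s has just one choice, so s = 5. So u, w can't be 5.
That leaves t = 4. So w can't be 4.
u has just one choice, so u = 7. Strike 7 from w.
w's domain is down to {6}, so w = 6.

s=5, t=4, u=7, v=2, w=6, x=3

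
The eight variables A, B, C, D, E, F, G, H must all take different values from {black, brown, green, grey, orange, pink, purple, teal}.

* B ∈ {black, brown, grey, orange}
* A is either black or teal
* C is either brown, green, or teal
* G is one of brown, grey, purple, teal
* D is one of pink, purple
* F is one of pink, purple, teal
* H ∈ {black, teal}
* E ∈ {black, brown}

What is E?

brown

The 8 variables draw from only 8 values {black, brown, green, grey, orange, pink, purple, teal}, so each is used; only C can be green, hence C = green.
The 7 still-open variables together cover exactly {black, brown, grey, orange, pink, purple, teal} — 7 values for 7 variables — and orange appears only in B's list, so B = orange.
The 6 still-open variables draw from only 6 values {black, brown, grey, pink, purple, teal}, so each is used; only G can be grey, hence G = grey.
The 5 still-open variables draw from only 5 values {black, brown, pink, purple, teal}, so each is used; only E can be brown, hence E = brown.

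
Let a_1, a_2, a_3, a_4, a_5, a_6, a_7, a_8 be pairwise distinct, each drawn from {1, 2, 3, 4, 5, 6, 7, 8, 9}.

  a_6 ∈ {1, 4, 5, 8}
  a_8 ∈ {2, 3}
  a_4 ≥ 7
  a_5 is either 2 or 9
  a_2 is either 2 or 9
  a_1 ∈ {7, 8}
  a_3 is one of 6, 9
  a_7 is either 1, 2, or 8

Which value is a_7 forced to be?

The 2 variables a_2 and a_5 are confined to {2, 9}, which locks those values in; drop them from a_3, a_4, a_7, a_8.
That leaves a_3 = 6.
a_8 has just one choice, so a_8 = 3.
The 2 variables a_1 and a_4 are confined to {7, 8}, which locks those values in; drop them from a_6, a_7.
So a_7 = 1.

1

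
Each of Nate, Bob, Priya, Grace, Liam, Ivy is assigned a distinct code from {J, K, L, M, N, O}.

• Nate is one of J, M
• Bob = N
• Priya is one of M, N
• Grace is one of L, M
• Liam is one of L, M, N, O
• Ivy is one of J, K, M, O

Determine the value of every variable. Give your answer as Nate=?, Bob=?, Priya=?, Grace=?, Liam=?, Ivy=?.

Bob must be N (only option left). Eliminate N elsewhere: Priya, Liam.
Priya has just one choice, so Priya = M. Remove M from Nate, Grace, Liam, Ivy.
Grace has just one choice, so Grace = L. Eliminate L elsewhere: Liam.
Liam's domain is down to {O}, so Liam = O. Remove O from Ivy.
Nate's domain is down to {J}, so Nate = J. So Ivy can't be J.
That leaves Ivy = K.

Nate=J, Bob=N, Priya=M, Grace=L, Liam=O, Ivy=K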